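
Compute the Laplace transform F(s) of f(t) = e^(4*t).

F(s) = 1/(s - 4)

L{1} = 1/s.
By the first shifting theorem, multiplying by e^(4t) replaces s with s - 4.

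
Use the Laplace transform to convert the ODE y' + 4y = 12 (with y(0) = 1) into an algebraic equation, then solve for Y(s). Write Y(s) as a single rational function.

Y(s) = (s + 12)/(s^2 + 4*s)

Laplace-transform each side.
Using L{y'} = sY - y(0) = sY - 1, the left side becomes (s + 4)Y - (1).
The right side is L{12} = 12/s.
So (s + 4)Y = 12/s + (1).
Divide through and combine into a single rational function.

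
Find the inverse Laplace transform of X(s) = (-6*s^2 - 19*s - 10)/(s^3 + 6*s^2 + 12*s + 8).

2*t^2*exp(-2*t) + 5*t*exp(-2*t) - 6*exp(-2*t)

Factor the denominator: s^3 + 6*s^2 + 12*s + 8 = (s + 2)^3.
Partial fraction decomposition gives [-6/(s + 2)] + [5/(s + 2)^2] + [4/(s + 2)^3].
Invert each term: -6/(s + 2) ↔ -6e^(-2t); 5/(s + 2)^2 ↔ 5t·e^(-2t); 4/(s + 2)^3 ↔ (2)t^2·e^(-2t).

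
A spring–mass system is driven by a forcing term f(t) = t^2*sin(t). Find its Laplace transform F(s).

L{sin(t)} = 1/(s^2 + 1).
Then apply L{t^2·g(t)} = (-1)^2 d^2/ds^2[G(s)] with G(s) = 1/(s^2 + 1):
differentiating 2 times and applying the sign gives 2*(3*s^2 - 1)/(s^2 + 1)^3.

F(s) = 2*(3*s^2 - 1)/(s^2 + 1)^3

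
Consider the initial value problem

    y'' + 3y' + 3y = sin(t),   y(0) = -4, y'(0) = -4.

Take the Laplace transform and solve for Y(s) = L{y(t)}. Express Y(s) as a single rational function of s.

Y(s) = (-4*s^3 - 16*s^2 - 4*s - 15)/(s^4 + 3*s^3 + 4*s^2 + 3*s + 3)

Transform both sides with L{·}.
The derivative rules (L{y''} = s^2 Y - s·y(0) - y'(0) and L{y'} = sY - y(0), with y(0) = -4, y'(0) = -4) turn the left side into (s^2 + 3*s + 3)Y - (-4*s - 16).
The right side is L{sin(t)} = 1/(s^2 + 1).
So (s^2 + 3*s + 3)Y = 1/(s^2 + 1) + (-4*s - 16).
Isolate Y and clear denominators.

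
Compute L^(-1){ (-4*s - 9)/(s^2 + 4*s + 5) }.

-exp(-2*t)*sin(t) - 4*exp(-2*t)*cos(t)

Complete the square in the denominator: s^2 + 4*s + 5 = (s + 2)^2 + 1^2.
Split the numerator to match: -4*s - 9 = -4·(s + 2) - 1·1.
Invert each term: -4·(s + 2)/((s + 2)^2 + 1) ↔ -4e^(-2t)cos(t); -1·1/((s + 2)^2 + 1) ↔ -e^(-2t)sin(t).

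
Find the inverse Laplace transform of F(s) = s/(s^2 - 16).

Since L{cosh(4t)} = s/(s^2 - 16), the inverse is cosh(4*t).

cosh(4*t)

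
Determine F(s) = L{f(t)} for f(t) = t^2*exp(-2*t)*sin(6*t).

F(s) = 36*(s^2 + 4*s - 8)/(s^2 + 4*s + 40)^3

L{sin(6t)} = 6/(s^2 + 36).
Multiplying by e^(-2t) shifts s → s + 2, so L{exp(-2*t)*sin(6*t)} = 6/((s + 2)^2 + 36).
Then apply L{t^2·g(t)} = (-1)^2 d^2/ds^2[G(s)] with G(s) = 6/((s + 2)^2 + 36):
differentiating 2 times and applying the sign gives 36*(s^2 + 4*s - 8)/(s^2 + 4*s + 40)^3.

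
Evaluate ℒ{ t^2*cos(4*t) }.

2*s*(s^2 - 48)/(s^2 + 16)^3

L{cos(4t)} = s/(s^2 + 16).
Then apply L{t^2·g(t)} = (-1)^2 d^2/ds^2[G(s)] with G(s) = s/(s^2 + 16):
differentiating 2 times and applying the sign gives 2*s*(s^2 - 48)/(s^2 + 16)^3.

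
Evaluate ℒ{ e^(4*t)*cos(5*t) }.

L{cos(5t)} = s/(s^2 + 25).
By the first shifting theorem, multiplying by e^(4t) replaces s with s - 4.

(s - 4)/((s - 4)^2 + 25)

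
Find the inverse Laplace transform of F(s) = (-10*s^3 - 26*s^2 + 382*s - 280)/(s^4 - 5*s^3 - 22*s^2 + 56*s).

Factor the denominator: s^4 - 5*s^3 - 22*s^2 + 56*s = s*(s - 7)*(s - 2)*(s + 4).
Partial fraction decomposition gives [-6/(s - 7)] + [6/(s + 4)] + [-5/(s - 2)] + [-5/s].
Invert each term: -6/(s - 7) ↔ -6e^(7t); 6/(s + 4) ↔ 6e^(-4t); -5/(s - 2) ↔ -5e^(2t); -5/(s - 0) ↔ -5e^(0t).

-6*exp(7*t) - 5*exp(2*t) - 5 + 6*exp(-4*t)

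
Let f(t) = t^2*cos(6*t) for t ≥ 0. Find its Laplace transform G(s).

L{cos(6t)} = s/(s^2 + 36).
Then apply L{t^2·g(t)} = (-1)^2 d^2/ds^2[H(s)] with H(s) = s/(s^2 + 36):
differentiating 2 times and applying the sign gives 2*s*(s^2 - 108)/(s^2 + 36)^3.

G(s) = 2*s*(s^2 - 108)/(s^2 + 36)^3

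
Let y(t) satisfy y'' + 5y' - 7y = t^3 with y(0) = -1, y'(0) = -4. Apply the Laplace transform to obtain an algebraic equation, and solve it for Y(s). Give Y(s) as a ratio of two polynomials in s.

Y(s) = (-s^5 - 9*s^4 + 6)/(s^6 + 5*s^5 - 7*s^4)

Apply the Laplace transform to the equation.
With L{y''} = s^2 Y - s·y(0) - y'(0) and L{y'} = sY - y(0), with y(0) = -1, y'(0) = -4: the LHS transforms to (s^2 + 5*s - 7)Y - (-s - 9).
The right side is L{t^3} = 6/s^4.
So (s^2 + 5*s - 7)Y = 6/s^4 + (-s - 9).
Divide through and combine into a single rational function.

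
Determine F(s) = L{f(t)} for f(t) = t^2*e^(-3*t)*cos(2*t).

F(s) = 2*(s + 3)*(s^2 + 6*s - 3)/(s^2 + 6*s + 13)^3

L{cos(2t)} = s/(s^2 + 4).
Multiplying by e^(-3t) shifts s → s + 3, so L{e^(-3*t)*cos(2*t)} = (s + 3)/((s + 3)^2 + 4).
Then apply L{t^2·g(t)} = (-1)^2 d^2/ds^2[G(s)] with G(s) = (s + 3)/((s + 3)^2 + 4):
differentiating 2 times and applying the sign gives 2*(s + 3)*(s^2 + 6*s - 3)/(s^2 + 6*s + 13)^3.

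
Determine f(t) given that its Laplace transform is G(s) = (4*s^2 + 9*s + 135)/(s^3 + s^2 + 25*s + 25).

Factor the denominator: s^3 + s^2 + 25*s + 25 = (s + 1)*(s^2 + 25).
Partial fraction decomposition gives [5/(s + 1)] + [-s/(s^2 + 25)] + [10/(s^2 + 25)].
Invert each term: 5/(s + 1) ↔ 5e^(-t); -1·s/(s^2 + 25) ↔ -cos(5t); 2·5/(s^2 + 25) ↔ 2sin(5t).

f(t) = 2*sin(5*t) - cos(5*t) + 5*exp(-t)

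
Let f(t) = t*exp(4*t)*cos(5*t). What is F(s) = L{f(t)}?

F(s) = (s - 9)*(s + 1)/(s^2 - 8*s + 41)^2

L{cos(5t)} = s/(s^2 + 25).
Multiplying by e^(4t) shifts s → s - 4, so L{exp(4*t)*cos(5*t)} = (s - 4)/((s - 4)^2 + 25).
Then apply L{t·g(t)} = -d/ds[G(s)] with G(s) = (s - 4)/((s - 4)^2 + 25):
differentiating 1 time and applying the sign gives (s - 9)*(s + 1)/(s^2 - 8*s + 41)^2.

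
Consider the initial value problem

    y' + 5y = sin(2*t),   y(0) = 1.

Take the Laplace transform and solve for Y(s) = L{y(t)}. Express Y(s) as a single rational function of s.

Y(s) = (s^2 + 6)/(s^3 + 5*s^2 + 4*s + 20)

Transform both sides with L{·}.
With L{y'} = sY - y(0) = sY - 1: the LHS transforms to (s + 5)Y - (1).
The right side is L{sin(2*t)} = 2/(s^2 + 4).
So (s + 5)Y = 2/(s^2 + 4) + (1).
Divide through and combine into a single rational function.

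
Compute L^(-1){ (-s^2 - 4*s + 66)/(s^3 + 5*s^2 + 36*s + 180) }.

sin(6*t) - 2*cos(6*t) + exp(-5*t)

Factor the denominator: s^3 + 5*s^2 + 36*s + 180 = (s + 5)*(s^2 + 36).
Partial fraction decomposition gives [1/(s + 5)] + [-2*s/(s^2 + 36)] + [6/(s^2 + 36)].
Invert each term: 1/(s + 5) ↔ e^(-5t); -2·s/(s^2 + 36) ↔ -2cos(6t); 1·6/(s^2 + 36) ↔ sin(6t).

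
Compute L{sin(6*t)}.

6/(s^2 + 36)

L{sin(6t)} = 6/(s^2 + 36).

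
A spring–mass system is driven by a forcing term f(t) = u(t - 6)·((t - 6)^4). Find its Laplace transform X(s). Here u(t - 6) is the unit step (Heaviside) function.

X(s) = 24*exp(-6*s)/s^5

By the second shifting theorem, L{u(t - c)·g(t - c)} = e^(-cs)·G(s) with c = 6 and G(s) = L{g(t)}.
L{t^4} = 4!/s^5 = 24/s^5.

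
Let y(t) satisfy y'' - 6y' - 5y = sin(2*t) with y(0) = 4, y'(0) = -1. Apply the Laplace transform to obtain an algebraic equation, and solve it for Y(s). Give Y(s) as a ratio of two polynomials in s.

Y(s) = (4*s^3 - 25*s^2 + 16*s - 98)/(s^4 - 6*s^3 - s^2 - 24*s - 20)

Transform both sides with L{·}.
With L{y''} = s^2 Y - s·y(0) - y'(0) and L{y'} = sY - y(0), with y(0) = 4, y'(0) = -1: the LHS transforms to (s^2 - 6*s - 5)Y - (4*s - 25).
The right side is L{sin(2*t)} = 2/(s^2 + 4).
So (s^2 - 6*s - 5)Y = 2/(s^2 + 4) + (4*s - 25).
Divide through and combine into a single rational function.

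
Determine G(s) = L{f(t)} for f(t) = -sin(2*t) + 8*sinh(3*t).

G(s) = -2/(s^2 + 4) + 24/(s^2 - 9)

The transform is linear, so treat each term independently.
(8)·[L{sinh(3t)} = 3/(s^2 - 9)]; (-1)·[L{sin(2t)} = 2/(s^2 + 4)].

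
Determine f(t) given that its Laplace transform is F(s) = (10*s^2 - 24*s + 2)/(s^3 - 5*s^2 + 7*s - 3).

Factor the denominator: s^3 - 5*s^2 + 7*s - 3 = (s - 3)*(s - 1)^2.
Partial fraction decomposition gives [5/(s - 1)] + [6/(s - 1)^2] + [5/(s - 3)].
Invert each term: 5/(s - 1) ↔ 5e^(t); 6/(s - 1)^2 ↔ 6t·e^(t); 5/(s - 3) ↔ 5e^(3t).

f(t) = 6*t*exp(t) + 5*exp(3*t) + 5*exp(t)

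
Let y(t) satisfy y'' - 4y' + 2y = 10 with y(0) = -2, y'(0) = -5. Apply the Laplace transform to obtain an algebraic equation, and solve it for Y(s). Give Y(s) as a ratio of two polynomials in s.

Y(s) = (-2*s^2 + 3*s + 10)/(s^3 - 4*s^2 + 2*s)

Take the Laplace transform of both sides.
Using L{y''} = s^2 Y - s·y(0) - y'(0) and L{y'} = sY - y(0), with y(0) = -2, y'(0) = -5, the left side becomes (s^2 - 4*s + 2)Y - (-2*s + 3).
The right side is L{10} = 10/s.
So (s^2 - 4*s + 2)Y = 10/s + (-2*s + 3).
Solve for Y(s) and write it as one ratio of polynomials.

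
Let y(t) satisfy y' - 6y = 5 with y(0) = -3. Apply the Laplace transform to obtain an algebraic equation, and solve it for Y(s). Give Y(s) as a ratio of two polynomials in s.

Laplace-transform each side.
Using L{y'} = sY - y(0) = sY - (-3), the left side becomes (s - 6)Y - (-3).
The right side is L{5} = 5/s.
So (s - 6)Y = 5/s + (-3).
Isolate Y and clear denominators.

Y(s) = (-3*s + 5)/(s^2 - 6*s)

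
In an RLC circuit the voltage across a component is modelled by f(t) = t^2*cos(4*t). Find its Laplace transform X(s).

X(s) = 2*s*(s^2 - 48)/(s^2 + 16)^3

L{cos(4t)} = s/(s^2 + 16).
Then apply L{t^2·g(t)} = (-1)^2 d^2/ds^2[G(s)] with G(s) = s/(s^2 + 16):
differentiating 2 times and applying the sign gives 2*s*(s^2 - 48)/(s^2 + 16)^3.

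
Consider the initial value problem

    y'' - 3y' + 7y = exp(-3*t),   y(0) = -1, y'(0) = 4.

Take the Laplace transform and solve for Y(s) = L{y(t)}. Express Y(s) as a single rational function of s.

Y(s) = (-s^2 + 4*s + 22)/(s^3 - 2*s + 21)

Transform both sides with L{·}.
With L{y''} = s^2 Y - s·y(0) - y'(0) and L{y'} = sY - y(0), with y(0) = -1, y'(0) = 4: the LHS transforms to (s^2 - 3*s + 7)Y - (-s + 7).
The right side is L{exp(-3*t)} = 1/(s + 3).
So (s^2 - 3*s + 7)Y = 1/(s + 3) + (-s + 7).
Isolate Y and clear denominators.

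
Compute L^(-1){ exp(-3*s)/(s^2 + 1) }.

The factor e^(-3s) signals a time shift by c = 3 (second shifting theorem).
L{sin(t)} = 1/(s^2 + 1), so L^-1{1/(s^2 + 1)} = sin(t).
Hence the inverse is u(t - 3) times that function evaluated at t - 3.

Heaviside(t - 3)*(sin(t - 3))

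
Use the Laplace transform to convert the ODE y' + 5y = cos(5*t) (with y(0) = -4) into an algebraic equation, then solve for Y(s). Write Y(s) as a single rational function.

Apply the Laplace transform to the equation.
The derivative rules (L{y'} = sY - y(0) = sY - (-4)) turn the left side into (s + 5)Y - (-4).
The right side is L{cos(5*t)} = s/(s^2 + 25).
So (s + 5)Y = s/(s^2 + 25) + (-4).
Solve for Y(s) and write it as one ratio of polynomials.

Y(s) = (-4*s^2 + s - 100)/(s^3 + 5*s^2 + 25*s + 125)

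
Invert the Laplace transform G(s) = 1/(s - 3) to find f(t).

f(t) = exp(3*t)

Since L{e^(3t)} = 1/(s - 3), the inverse is e^(3*t).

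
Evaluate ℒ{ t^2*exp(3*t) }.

2/(s - 3)^3

L{e^(3t)} = 1/(s - 3).
Then apply L{t^2·g(t)} = (-1)^2 d^2/ds^2[H(s)] with H(s) = 1/(s - 3):
differentiating 2 times and applying the sign gives 2/(s - 3)^3.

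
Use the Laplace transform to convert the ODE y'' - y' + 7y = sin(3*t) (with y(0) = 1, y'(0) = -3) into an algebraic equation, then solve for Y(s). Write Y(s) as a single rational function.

Y(s) = (s^3 - 4*s^2 + 9*s - 33)/(s^4 - s^3 + 16*s^2 - 9*s + 63)

Transform both sides with L{·}.
The derivative rules (L{y''} = s^2 Y - s·y(0) - y'(0) and L{y'} = sY - y(0), with y(0) = 1, y'(0) = -3) turn the left side into (s^2 - s + 7)Y - (s - 4).
The right side is L{sin(3*t)} = 3/(s^2 + 9).
So (s^2 - s + 7)Y = 3/(s^2 + 9) + (s - 4).
Solve for Y(s) and write it as one ratio of polynomials.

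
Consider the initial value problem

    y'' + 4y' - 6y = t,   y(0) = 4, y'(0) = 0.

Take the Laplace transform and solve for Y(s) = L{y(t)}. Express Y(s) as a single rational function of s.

Y(s) = (4*s^3 + 16*s^2 + 1)/(s^4 + 4*s^3 - 6*s^2)

Apply the Laplace transform to the equation.
The derivative rules (L{y''} = s^2 Y - s·y(0) - y'(0) and L{y'} = sY - y(0), with y(0) = 4, y'(0) = 0) turn the left side into (s^2 + 4*s - 6)Y - (4*s + 16).
The right side is L{t} = s^(-2).
So (s^2 + 4*s - 6)Y = s^(-2) + (4*s + 16).
Isolate Y and clear denominators.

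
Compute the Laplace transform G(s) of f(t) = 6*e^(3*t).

G(s) = 6/(s - 3)

L{6} = 6/s.
By the first shifting theorem, multiplying by e^(3t) replaces s with s - 3.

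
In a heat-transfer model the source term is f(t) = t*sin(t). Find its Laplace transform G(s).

G(s) = 2*s/(s^2 + 1)^2

L{sin(t)} = 1/(s^2 + 1).
Then apply L{t·g(t)} = -d/ds[H(s)] with H(s) = 1/(s^2 + 1):
differentiating 1 time and applying the sign gives 2*s/(s^2 + 1)^2.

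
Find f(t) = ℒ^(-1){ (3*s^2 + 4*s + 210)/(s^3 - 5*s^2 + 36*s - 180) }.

f(t) = 5*exp(5*t) - sin(6*t) - 2*cos(6*t)

Factor the denominator: s^3 - 5*s^2 + 36*s - 180 = (s - 5)*(s^2 + 36).
Partial fraction decomposition gives [5/(s - 5)] + [-2*s/(s^2 + 36)] + [-6/(s^2 + 36)].
Invert each term: 5/(s - 5) ↔ 5e^(5t); -2·s/(s^2 + 36) ↔ -2cos(6t); -1·6/(s^2 + 36) ↔ -sin(6t).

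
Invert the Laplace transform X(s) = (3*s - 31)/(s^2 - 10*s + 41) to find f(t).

f(t) = -4*exp(5*t)*sin(4*t) + 3*exp(5*t)*cos(4*t)

Complete the square in the denominator: s^2 - 10*s + 41 = (s - 5)^2 + 4^2.
Split the numerator to match: 3*s - 31 = 3·(s - 5) - 4·4.
Invert each term: 3·(s - 5)/((s - 5)^2 + 16) ↔ 3e^(5t)cos(4t); -4·4/((s - 5)^2 + 16) ↔ -4e^(5t)sin(4t).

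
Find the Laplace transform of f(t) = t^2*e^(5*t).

2/(s - 5)^3

L{e^(5t)} = 1/(s - 5).
Then apply L{t^2·g(t)} = (-1)^2 d^2/ds^2[H(s)] with H(s) = 1/(s - 5):
differentiating 2 times and applying the sign gives 2/(s - 5)^3.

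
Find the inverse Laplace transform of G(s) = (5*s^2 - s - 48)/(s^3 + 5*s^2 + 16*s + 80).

-4*sin(4*t) + 3*cos(4*t) + 2*exp(-5*t)

Factor the denominator: s^3 + 5*s^2 + 16*s + 80 = (s + 5)*(s^2 + 16).
Partial fraction decomposition gives [2/(s + 5)] + [3*s/(s^2 + 16)] + [-16/(s^2 + 16)].
Invert each term: 2/(s + 5) ↔ 2e^(-5t); 3·s/(s^2 + 16) ↔ 3cos(4t); -4·4/(s^2 + 16) ↔ -4sin(4t).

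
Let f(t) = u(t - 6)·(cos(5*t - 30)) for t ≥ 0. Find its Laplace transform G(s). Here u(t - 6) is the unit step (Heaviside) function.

G(s) = s*exp(-6*s)/(s^2 + 25)

By the second shifting theorem, L{u(t - c)·g(t - c)} = e^(-cs)·H(s) with c = 6 and H(s) = L{g(t)}.
L{cos(5t)} = s/(s^2 + 25).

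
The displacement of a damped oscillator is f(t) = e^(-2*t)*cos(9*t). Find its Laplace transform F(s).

L{cos(9t)} = s/(s^2 + 81).
By the first shifting theorem, multiplying by e^(-2t) replaces s with s + 2.

F(s) = (s + 2)/((s + 2)^2 + 81)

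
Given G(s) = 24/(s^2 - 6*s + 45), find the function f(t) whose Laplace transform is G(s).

f(t) = 4*exp(3*t)*sin(6*t)

Rewrite the denominator: s^2 - 6*s + 45 = (s - 3)^2 + 36.
The form in (s - 3) signals a first-shifting-theorem factor e^(3t).
Since L{sin(6t)} = 6/(s^2 + 36), the inverse is e^(3*t)*sin(6*t), scaled by 4.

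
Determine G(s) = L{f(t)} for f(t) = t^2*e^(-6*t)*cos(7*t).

G(s) = 2*(s + 6)*(s^2 + 12*s - 111)/(s^2 + 12*s + 85)^3

L{cos(7t)} = s/(s^2 + 49).
Multiplying by e^(-6t) shifts s → s + 6, so L{e^(-6*t)*cos(7*t)} = (s + 6)/((s + 6)^2 + 49).
Then apply L{t^2·g(t)} = (-1)^2 d^2/ds^2[H(s)] with H(s) = (s + 6)/((s + 6)^2 + 49):
differentiating 2 times and applying the sign gives 2*(s + 6)*(s^2 + 12*s - 111)/(s^2 + 12*s + 85)^3.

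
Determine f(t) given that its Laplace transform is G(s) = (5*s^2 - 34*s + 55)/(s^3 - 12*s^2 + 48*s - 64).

Factor the denominator: s^3 - 12*s^2 + 48*s - 64 = (s - 4)^3.
Partial fraction decomposition gives [5/(s - 4)] + [6/(s - 4)^2] + [-1/(s - 4)^3].
Invert each term: 5/(s - 4) ↔ 5e^(4t); 6/(s - 4)^2 ↔ 6t·e^(4t); -1/(s - 4)^3 ↔ (-1/2)t^2·e^(4t).

f(t) = -t^2*exp(4*t)/2 + 6*t*exp(4*t) + 5*exp(4*t)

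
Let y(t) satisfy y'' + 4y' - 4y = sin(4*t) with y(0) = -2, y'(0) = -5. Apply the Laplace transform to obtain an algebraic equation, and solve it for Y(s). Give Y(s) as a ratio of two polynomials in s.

Y(s) = (-2*s^3 - 13*s^2 - 32*s - 204)/(s^4 + 4*s^3 + 12*s^2 + 64*s - 64)

Apply the Laplace transform to the equation.
The derivative rules (L{y''} = s^2 Y - s·y(0) - y'(0) and L{y'} = sY - y(0), with y(0) = -2, y'(0) = -5) turn the left side into (s^2 + 4*s - 4)Y - (-2*s - 13).
The right side is L{sin(4*t)} = 4/(s^2 + 16).
So (s^2 + 4*s - 4)Y = 4/(s^2 + 16) + (-2*s - 13).
Solve for Y(s) and write it as one ratio of polynomials.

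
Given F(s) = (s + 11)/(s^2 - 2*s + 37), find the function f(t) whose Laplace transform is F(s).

f(t) = 2*exp(t)*sin(6*t) + exp(t)*cos(6*t)

Complete the square in the denominator: s^2 - 2*s + 37 = (s - 1)^2 + 6^2.
Split the numerator to match: s + 11 = 1·(s - 1) + 2·6.
Invert each term: 1·(s - 1)/((s - 1)^2 + 36) ↔ e^(t)cos(6t); 2·6/((s - 1)^2 + 36) ↔ 2e^(t)sin(6t).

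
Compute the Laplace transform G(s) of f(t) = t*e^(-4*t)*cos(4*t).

L{cos(4t)} = s/(s^2 + 16).
Multiplying by e^(-4t) shifts s → s + 4, so L{e^(-4*t)*cos(4*t)} = (s + 4)/((s + 4)^2 + 16).
Then apply L{t·g(t)} = -d/ds[H(s)] with H(s) = (s + 4)/((s + 4)^2 + 16):
differentiating 1 time and applying the sign gives s*(s + 8)/(s^2 + 8*s + 32)^2.

G(s) = s*(s + 8)/(s^2 + 8*s + 32)^2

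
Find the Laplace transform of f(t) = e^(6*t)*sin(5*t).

5/((s - 6)^2 + 25)

L{sin(5t)} = 5/(s^2 + 25).
By the first shifting theorem, multiplying by e^(6t) replaces s with s - 6.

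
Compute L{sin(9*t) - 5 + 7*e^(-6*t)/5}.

By linearity of the Laplace transform, transform each term separately.
L{sin(9t)} = 9/(s^2 + 81); (7/5)·[L{e^(-6t)} = 1/(s + 6)]; L{-5} = -5/s.

9/(s^2 + 81) + 7/(5*(s + 6)) - 5/s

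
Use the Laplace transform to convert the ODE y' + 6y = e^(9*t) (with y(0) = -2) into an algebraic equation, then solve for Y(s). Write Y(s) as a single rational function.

Y(s) = (-2*s + 19)/(s^2 - 3*s - 54)

Laplace-transform each side.
The derivative rules (L{y'} = sY - y(0) = sY - (-2)) turn the left side into (s + 6)Y - (-2).
The right side is L{e^(9*t)} = 1/(s - 9).
So (s + 6)Y = 1/(s - 9) + (-2).
Isolate Y and clear denominators.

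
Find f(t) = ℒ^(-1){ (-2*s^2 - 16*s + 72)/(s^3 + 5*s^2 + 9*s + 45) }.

Factor the denominator: s^3 + 5*s^2 + 9*s + 45 = (s + 5)*(s^2 + 9).
Partial fraction decomposition gives [3/(s + 5)] + [-5*s/(s^2 + 9)] + [9/(s^2 + 9)].
Invert each term: 3/(s + 5) ↔ 3e^(-5t); -5·s/(s^2 + 9) ↔ -5cos(3t); 3·3/(s^2 + 9) ↔ 3sin(3t).

f(t) = 3*sin(3*t) - 5*cos(3*t) + 3*exp(-5*t)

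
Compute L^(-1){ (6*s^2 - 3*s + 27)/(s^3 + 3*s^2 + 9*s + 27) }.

Factor the denominator: s^3 + 3*s^2 + 9*s + 27 = (s + 3)*(s^2 + 9).
Partial fraction decomposition gives [5/(s + 3)] + [s/(s^2 + 9)] + [-6/(s^2 + 9)].
Invert each term: 5/(s + 3) ↔ 5e^(-3t); 1·s/(s^2 + 9) ↔ cos(3t); -2·3/(s^2 + 9) ↔ -2sin(3t).

-2*sin(3*t) + cos(3*t) + 5*exp(-3*t)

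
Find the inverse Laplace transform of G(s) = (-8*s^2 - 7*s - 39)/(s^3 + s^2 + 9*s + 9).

-sin(3*t) - 4*cos(3*t) - 4*exp(-t)

Factor the denominator: s^3 + s^2 + 9*s + 9 = (s + 1)*(s^2 + 9).
Partial fraction decomposition gives [-4/(s + 1)] + [-4*s/(s^2 + 9)] + [-3/(s^2 + 9)].
Invert each term: -4/(s + 1) ↔ -4e^(-t); -4·s/(s^2 + 9) ↔ -4cos(3t); -1·3/(s^2 + 9) ↔ -sin(3t).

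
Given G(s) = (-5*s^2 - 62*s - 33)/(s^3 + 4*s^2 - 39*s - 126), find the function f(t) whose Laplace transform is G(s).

f(t) = -5*exp(6*t) - 3*exp(-3*t) + 3*exp(-7*t)

Factor the denominator: s^3 + 4*s^2 - 39*s - 126 = (s - 6)*(s + 3)*(s + 7).
Partial fraction decomposition gives [-3/(s + 3)] + [-5/(s - 6)] + [3/(s + 7)].
Invert each term: -3/(s + 3) ↔ -3e^(-3t); -5/(s - 6) ↔ -5e^(6t); 3/(s + 7) ↔ 3e^(-7t).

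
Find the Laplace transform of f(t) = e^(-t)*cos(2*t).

L{cos(2t)} = s/(s^2 + 4).
By the first shifting theorem, multiplying by e^(-t) replaces s with s + 1.

(s + 1)/((s + 1)^2 + 4)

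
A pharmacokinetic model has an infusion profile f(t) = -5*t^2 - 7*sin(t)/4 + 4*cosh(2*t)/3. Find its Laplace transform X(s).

Apply the Laplace transform termwise.
(4/3)·[L{cosh(2t)} = s/(s^2 - 4)]; (-5)·[L{t^2} = 2!/s^3 = 2/s^3]; (-7/4)·[L{sin(t)} = 1/(s^2 + 1)].

X(s) = 4*s/(3*(s^2 - 4)) - 7/(4*(s^2 + 1)) - 10/s^3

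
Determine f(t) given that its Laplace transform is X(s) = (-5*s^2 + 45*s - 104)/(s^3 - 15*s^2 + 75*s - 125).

Factor the denominator: s^3 - 15*s^2 + 75*s - 125 = (s - 5)^3.
Partial fraction decomposition gives [-5/(s - 5)] + [-5/(s - 5)^2] + [-4/(s - 5)^3].
Invert each term: -5/(s - 5) ↔ -5e^(5t); -5/(s - 5)^2 ↔ -5t·e^(5t); -4/(s - 5)^3 ↔ (-2)t^2·e^(5t).

f(t) = -2*t^2*exp(5*t) - 5*t*exp(5*t) - 5*exp(5*t)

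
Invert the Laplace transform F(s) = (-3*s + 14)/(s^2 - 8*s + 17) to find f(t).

Complete the square in the denominator: s^2 - 8*s + 17 = (s - 4)^2 + 1^2.
Split the numerator to match: -3*s + 14 = -3·(s - 4) + 2·1.
Invert each term: -3·(s - 4)/((s - 4)^2 + 1) ↔ -3e^(4t)cos(t); 2·1/((s - 4)^2 + 1) ↔ 2e^(4t)sin(t).

f(t) = 2*exp(4*t)*sin(t) - 3*exp(4*t)*cos(t)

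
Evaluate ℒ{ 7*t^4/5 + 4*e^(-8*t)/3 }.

Apply the Laplace transform termwise.
(7/5)·[L{t^4} = 4!/s^5 = 24/s^5]; (4/3)·[L{e^(-8t)} = 1/(s + 8)].

4/(3*(s + 8)) + 168/(5*s^5)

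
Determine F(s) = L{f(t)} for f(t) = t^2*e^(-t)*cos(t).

L{cos(t)} = s/(s^2 + 1).
Multiplying by e^(-t) shifts s → s + 1, so L{e^(-t)*cos(t)} = (s + 1)/((s + 1)^2 + 1).
Then apply L{t^2·g(t)} = (-1)^2 d^2/ds^2[G(s)] with G(s) = (s + 1)/((s + 1)^2 + 1):
differentiating 2 times and applying the sign gives 2*(s + 1)*(s^2 + 2*s - 2)/(s^2 + 2*s + 2)^3.

F(s) = 2*(s + 1)*(s^2 + 2*s - 2)/(s^2 + 2*s + 2)^3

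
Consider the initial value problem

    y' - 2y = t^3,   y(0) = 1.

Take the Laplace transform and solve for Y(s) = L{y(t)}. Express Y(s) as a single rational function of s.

Apply the Laplace transform to the equation.
The derivative rules (L{y'} = sY - y(0) = sY - 1) turn the left side into (s - 2)Y - (1).
The right side is L{t^3} = 6/s^4.
So (s - 2)Y = 6/s^4 + (1).
Divide through and combine into a single rational function.

Y(s) = (s^4 + 6)/(s^5 - 2*s^4)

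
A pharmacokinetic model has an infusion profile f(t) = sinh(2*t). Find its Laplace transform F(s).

F(s) = 2/(s^2 - 4)

L{sinh(2t)} = 2/(s^2 - 4).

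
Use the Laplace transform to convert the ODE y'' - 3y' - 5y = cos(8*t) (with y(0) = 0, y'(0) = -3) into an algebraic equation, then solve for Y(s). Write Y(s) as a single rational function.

Y(s) = (-3*s^2 + s - 192)/(s^4 - 3*s^3 + 59*s^2 - 192*s - 320)

Take the Laplace transform of both sides.
The derivative rules (L{y''} = s^2 Y - s·y(0) - y'(0) and L{y'} = sY - y(0), with y(0) = 0, y'(0) = -3) turn the left side into (s^2 - 3*s - 5)Y - (-3).
The right side is L{cos(8*t)} = s/(s^2 + 64).
So (s^2 - 3*s - 5)Y = s/(s^2 + 64) + (-3).
Isolate Y and clear denominators.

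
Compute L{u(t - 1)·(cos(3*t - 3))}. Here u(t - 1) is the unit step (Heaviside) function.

By the second shifting theorem, L{u(t - c)·g(t - c)} = e^(-cs)·H(s) with c = 1 and H(s) = L{g(t)}.
L{cos(3t)} = s/(s^2 + 9).

s*exp(-s)/(s^2 + 9)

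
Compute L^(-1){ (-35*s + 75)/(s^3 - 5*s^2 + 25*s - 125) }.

Factor the denominator: s^3 - 5*s^2 + 25*s - 125 = (s - 5)*(s^2 + 25).
Partial fraction decomposition gives [-2/(s - 5)] + [2*s/(s^2 + 25)] + [-25/(s^2 + 25)].
Invert each term: -2/(s - 5) ↔ -2e^(5t); 2·s/(s^2 + 25) ↔ 2cos(5t); -5·5/(s^2 + 25) ↔ -5sin(5t).

-2*exp(5*t) - 5*sin(5*t) + 2*cos(5*t)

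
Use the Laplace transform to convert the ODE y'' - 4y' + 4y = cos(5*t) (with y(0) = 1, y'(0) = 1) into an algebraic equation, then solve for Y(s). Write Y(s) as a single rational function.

Y(s) = (s^3 - 3*s^2 + 26*s - 75)/(s^4 - 4*s^3 + 29*s^2 - 100*s + 100)

Take the Laplace transform of both sides.
Using L{y''} = s^2 Y - s·y(0) - y'(0) and L{y'} = sY - y(0), with y(0) = 1, y'(0) = 1, the left side becomes (s^2 - 4*s + 4)Y - (s - 3).
The right side is L{cos(5*t)} = s/(s^2 + 25).
So (s^2 - 4*s + 4)Y = s/(s^2 + 25) + (s - 3).
Divide through and combine into a single rational function.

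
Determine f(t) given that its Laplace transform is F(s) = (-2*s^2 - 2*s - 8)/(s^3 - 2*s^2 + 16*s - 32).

f(t) = -exp(2*t) - sin(4*t) - cos(4*t)

Factor the denominator: s^3 - 2*s^2 + 16*s - 32 = (s - 2)*(s^2 + 16).
Partial fraction decomposition gives [-1/(s - 2)] + [-s/(s^2 + 16)] + [-4/(s^2 + 16)].
Invert each term: -1/(s - 2) ↔ -e^(2t); -1·s/(s^2 + 16) ↔ -cos(4t); -1·4/(s^2 + 16) ↔ -sin(4t).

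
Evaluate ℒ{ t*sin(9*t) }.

18*s/(s^2 + 81)^2

L{sin(9t)} = 9/(s^2 + 81).
Then apply L{t·g(t)} = -d/ds[G(s)] with G(s) = 9/(s^2 + 81):
differentiating 1 time and applying the sign gives 18*s/(s^2 + 81)^2.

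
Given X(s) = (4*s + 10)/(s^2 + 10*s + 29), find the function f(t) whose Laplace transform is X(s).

Complete the square in the denominator: s^2 + 10*s + 29 = (s + 5)^2 + 2^2.
Split the numerator to match: 4*s + 10 = 4·(s + 5) - 5·2.
Invert each term: 4·(s + 5)/((s + 5)^2 + 4) ↔ 4e^(-5t)cos(2t); -5·2/((s + 5)^2 + 4) ↔ -5e^(-5t)sin(2t).

f(t) = -5*exp(-5*t)*sin(2*t) + 4*exp(-5*t)*cos(2*t)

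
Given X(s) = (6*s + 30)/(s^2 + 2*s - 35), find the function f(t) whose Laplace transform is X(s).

f(t) = 5*exp(5*t) + exp(-7*t)

Factor the denominator: s^2 + 2*s - 35 = (s - 5)*(s + 7).
Partial fraction decomposition gives [1/(s + 7)] + [5/(s - 5)].
Invert each term: 1/(s + 7) ↔ e^(-7t); 5/(s - 5) ↔ 5e^(5t).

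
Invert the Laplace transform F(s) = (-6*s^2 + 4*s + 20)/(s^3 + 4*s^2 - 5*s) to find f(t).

f(t) = 3*exp(t) - 4 - 5*exp(-5*t)

Factor the denominator: s^3 + 4*s^2 - 5*s = s*(s - 1)*(s + 5).
Partial fraction decomposition gives [-4/s] + [3/(s - 1)] + [-5/(s + 5)].
Invert each term: -4/(s - 0) ↔ -4e^(0t); 3/(s - 1) ↔ 3e^(t); -5/(s + 5) ↔ -5e^(-5t).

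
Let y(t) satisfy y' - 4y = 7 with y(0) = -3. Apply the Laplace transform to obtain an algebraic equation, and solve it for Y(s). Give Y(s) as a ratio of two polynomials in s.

Y(s) = (-3*s + 7)/(s^2 - 4*s)

Transform both sides with L{·}.
Using L{y'} = sY - y(0) = sY - (-3), the left side becomes (s - 4)Y - (-3).
The right side is L{7} = 7/s.
So (s - 4)Y = 7/s + (-3).
Isolate Y and clear denominators.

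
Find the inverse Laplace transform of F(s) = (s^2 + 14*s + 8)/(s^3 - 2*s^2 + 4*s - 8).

Factor the denominator: s^3 - 2*s^2 + 4*s - 8 = (s - 2)*(s^2 + 4).
Partial fraction decomposition gives [5/(s - 2)] + [-4*s/(s^2 + 4)] + [6/(s^2 + 4)].
Invert each term: 5/(s - 2) ↔ 5e^(2t); -4·s/(s^2 + 4) ↔ -4cos(2t); 3·2/(s^2 + 4) ↔ 3sin(2t).

5*exp(2*t) + 3*sin(2*t) - 4*cos(2*t)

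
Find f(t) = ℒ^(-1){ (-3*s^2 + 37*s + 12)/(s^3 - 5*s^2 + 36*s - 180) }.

Factor the denominator: s^3 - 5*s^2 + 36*s - 180 = (s - 5)*(s^2 + 36).
Partial fraction decomposition gives [2/(s - 5)] + [-5*s/(s^2 + 36)] + [12/(s^2 + 36)].
Invert each term: 2/(s - 5) ↔ 2e^(5t); -5·s/(s^2 + 36) ↔ -5cos(6t); 2·6/(s^2 + 36) ↔ 2sin(6t).

f(t) = 2*exp(5*t) + 2*sin(6*t) - 5*cos(6*t)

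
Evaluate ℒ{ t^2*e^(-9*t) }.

L{e^(-9t)} = 1/(s + 9).
Then apply L{t^2·g(t)} = (-1)^2 d^2/ds^2[G(s)] with G(s) = 1/(s + 9):
differentiating 2 times and applying the sign gives 2/(s + 9)^3.

2/(s + 9)^3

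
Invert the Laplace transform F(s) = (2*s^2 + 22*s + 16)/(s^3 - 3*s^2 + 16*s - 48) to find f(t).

Factor the denominator: s^3 - 3*s^2 + 16*s - 48 = (s - 3)*(s^2 + 16).
Partial fraction decomposition gives [4/(s - 3)] + [-2*s/(s^2 + 16)] + [16/(s^2 + 16)].
Invert each term: 4/(s - 3) ↔ 4e^(3t); -2·s/(s^2 + 16) ↔ -2cos(4t); 4·4/(s^2 + 16) ↔ 4sin(4t).

f(t) = 4*exp(3*t) + 4*sin(4*t) - 2*cos(4*t)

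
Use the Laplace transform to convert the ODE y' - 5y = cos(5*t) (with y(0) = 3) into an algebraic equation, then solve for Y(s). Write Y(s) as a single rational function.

Y(s) = (3*s^2 + s + 75)/(s^3 - 5*s^2 + 25*s - 125)

Take the Laplace transform of both sides.
With L{y'} = sY - y(0) = sY - 3: the LHS transforms to (s - 5)Y - (3).
The right side is L{cos(5*t)} = s/(s^2 + 25).
So (s - 5)Y = s/(s^2 + 25) + (3).
Divide through and combine into a single rational function.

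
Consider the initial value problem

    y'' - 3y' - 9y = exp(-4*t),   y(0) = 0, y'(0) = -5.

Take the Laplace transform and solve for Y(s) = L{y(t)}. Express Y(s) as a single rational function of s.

Apply the Laplace transform to the equation.
With L{y''} = s^2 Y - s·y(0) - y'(0) and L{y'} = sY - y(0), with y(0) = 0, y'(0) = -5: the LHS transforms to (s^2 - 3*s - 9)Y - (-5).
The right side is L{exp(-4*t)} = 1/(s + 4).
So (s^2 - 3*s - 9)Y = 1/(s + 4) + (-5).
Isolate Y and clear denominators.

Y(s) = (-5*s - 19)/(s^3 + s^2 - 21*s - 36)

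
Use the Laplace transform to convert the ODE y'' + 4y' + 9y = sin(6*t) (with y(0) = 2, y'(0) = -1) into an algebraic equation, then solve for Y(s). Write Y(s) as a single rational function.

Take the Laplace transform of both sides.
With L{y''} = s^2 Y - s·y(0) - y'(0) and L{y'} = sY - y(0), with y(0) = 2, y'(0) = -1: the LHS transforms to (s^2 + 4*s + 9)Y - (2*s + 7).
The right side is L{sin(6*t)} = 6/(s^2 + 36).
So (s^2 + 4*s + 9)Y = 6/(s^2 + 36) + (2*s + 7).
Divide through and combine into a single rational function.

Y(s) = (2*s^3 + 7*s^2 + 72*s + 258)/(s^4 + 4*s^3 + 45*s^2 + 144*s + 324)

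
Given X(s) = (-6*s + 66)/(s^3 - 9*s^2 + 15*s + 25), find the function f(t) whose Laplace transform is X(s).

f(t) = 6*t*exp(5*t) - 2*exp(5*t) + 2*exp(-t)

Factor the denominator: s^3 - 9*s^2 + 15*s + 25 = (s - 5)^2*(s + 1).
Partial fraction decomposition gives [-2/(s - 5)] + [6/(s - 5)^2] + [2/(s + 1)].
Invert each term: -2/(s - 5) ↔ -2e^(5t); 6/(s - 5)^2 ↔ 6t·e^(5t); 2/(s + 1) ↔ 2e^(-t).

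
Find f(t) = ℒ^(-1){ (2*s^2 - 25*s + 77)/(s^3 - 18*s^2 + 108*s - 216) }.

Factor the denominator: s^3 - 18*s^2 + 108*s - 216 = (s - 6)^3.
Partial fraction decomposition gives [2/(s - 6)] + [-1/(s - 6)^2] + [-1/(s - 6)^3].
Invert each term: 2/(s - 6) ↔ 2e^(6t); -1/(s - 6)^2 ↔ -t·e^(6t); -1/(s - 6)^3 ↔ (-1/2)t^2·e^(6t).

f(t) = -t^2*exp(6*t)/2 - t*exp(6*t) + 2*exp(6*t)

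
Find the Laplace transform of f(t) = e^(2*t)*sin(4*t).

4/((s - 2)^2 + 16)

L{sin(4t)} = 4/(s^2 + 16).
By the first shifting theorem, multiplying by e^(2t) replaces s with s - 2.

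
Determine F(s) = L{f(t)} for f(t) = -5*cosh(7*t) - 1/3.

The transform is linear, so treat each term independently.
L{-1/3} = (-1/3)/s; (-5)·[L{cosh(7t)} = s/(s^2 - 49)].

F(s) = -5*s/(s^2 - 49) - 1/(3*s)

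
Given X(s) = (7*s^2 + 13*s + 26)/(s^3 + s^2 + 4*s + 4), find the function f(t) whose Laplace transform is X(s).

f(t) = 5*sin(2*t) + 3*cos(2*t) + 4*exp(-t)

Factor the denominator: s^3 + s^2 + 4*s + 4 = (s + 1)*(s^2 + 4).
Partial fraction decomposition gives [4/(s + 1)] + [3*s/(s^2 + 4)] + [10/(s^2 + 4)].
Invert each term: 4/(s + 1) ↔ 4e^(-t); 3·s/(s^2 + 4) ↔ 3cos(2t); 5·2/(s^2 + 4) ↔ 5sin(2t).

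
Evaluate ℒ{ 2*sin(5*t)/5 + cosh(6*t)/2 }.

The transform is linear, so treat each term independently.
(2/5)·[L{sin(5t)} = 5/(s^2 + 25)]; (1/2)·[L{cosh(6t)} = s/(s^2 - 36)].

s/(2*(s^2 - 36)) + 2/(s^2 + 25)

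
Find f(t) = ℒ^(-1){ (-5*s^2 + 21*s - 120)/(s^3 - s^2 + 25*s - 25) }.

f(t) = -4*exp(t) + 4*sin(5*t) - cos(5*t)

Factor the denominator: s^3 - s^2 + 25*s - 25 = (s - 1)*(s^2 + 25).
Partial fraction decomposition gives [-4/(s - 1)] + [-s/(s^2 + 25)] + [20/(s^2 + 25)].
Invert each term: -4/(s - 1) ↔ -4e^(t); -1·s/(s^2 + 25) ↔ -cos(5t); 4·5/(s^2 + 25) ↔ 4sin(5t).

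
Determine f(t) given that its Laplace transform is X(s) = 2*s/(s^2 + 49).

Since L{cos(7t)} = s/(s^2 + 49), the inverse is cos(7*t), scaled by 2.

f(t) = 2*cos(7*t)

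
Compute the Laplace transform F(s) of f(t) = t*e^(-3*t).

F(s) = (s + 3)^(-2)

L{e^(-3t)} = 1/(s + 3).
Then apply L{t·g(t)} = -d/ds[G(s)] with G(s) = 1/(s + 3):
differentiating 1 time and applying the sign gives (s + 3)^(-2).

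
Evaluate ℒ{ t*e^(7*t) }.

L{e^(7t)} = 1/(s - 7).
Then apply L{t·g(t)} = -d/ds[H(s)] with H(s) = 1/(s - 7):
differentiating 1 time and applying the sign gives (s - 7)^(-2).

(s - 7)^(-2)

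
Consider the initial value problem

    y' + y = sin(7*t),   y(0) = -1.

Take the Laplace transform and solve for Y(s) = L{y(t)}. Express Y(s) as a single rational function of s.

Y(s) = (-s^2 - 42)/(s^3 + s^2 + 49*s + 49)

Apply the Laplace transform to the equation.
The derivative rules (L{y'} = sY - y(0) = sY - (-1)) turn the left side into (s + 1)Y - (-1).
The right side is L{sin(7*t)} = 7/(s^2 + 49).
So (s + 1)Y = 7/(s^2 + 49) + (-1).
Solve for Y(s) and write it as one ratio of polynomials.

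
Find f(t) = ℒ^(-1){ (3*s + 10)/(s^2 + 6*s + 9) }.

Factor the denominator: s^2 + 6*s + 9 = (s + 3)^2.
Partial fraction decomposition gives [3/(s + 3)] + [(s + 3)^(-2)].
Invert each term: 3/(s + 3) ↔ 3e^(-3t); 1/(s + 3)^2 ↔ t·e^(-3t).

f(t) = t*exp(-3*t) + 3*exp(-3*t)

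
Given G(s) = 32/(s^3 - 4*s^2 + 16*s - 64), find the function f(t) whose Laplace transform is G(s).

Factor the denominator: s^3 - 4*s^2 + 16*s - 64 = (s - 4)*(s^2 + 16).
Partial fraction decomposition gives [1/(s - 4)] + [-s/(s^2 + 16)] + [-4/(s^2 + 16)].
Invert each term: 1/(s - 4) ↔ e^(4t); -1·s/(s^2 + 16) ↔ -cos(4t); -1·4/(s^2 + 16) ↔ -sin(4t).

f(t) = exp(4*t) - sin(4*t) - cos(4*t)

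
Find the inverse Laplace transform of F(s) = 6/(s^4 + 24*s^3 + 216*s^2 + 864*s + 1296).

t^3*exp(-6*t)

Rewrite the denominator: s^4 + 24*s^3 + 216*s^2 + 864*s + 1296 = (s + 6)^4.
The form in (s + 6) signals a first-shifting-theorem factor e^(-6t).
Since L{t^3} = 3!/s^4 = 6/s^4, the inverse is t^3*e^(-6*t).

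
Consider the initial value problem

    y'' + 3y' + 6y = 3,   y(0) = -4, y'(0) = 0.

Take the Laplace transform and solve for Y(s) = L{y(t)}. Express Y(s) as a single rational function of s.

Apply the Laplace transform to the equation.
With L{y''} = s^2 Y - s·y(0) - y'(0) and L{y'} = sY - y(0), with y(0) = -4, y'(0) = 0: the LHS transforms to (s^2 + 3*s + 6)Y - (-4*s - 12).
The right side is L{3} = 3/s.
So (s^2 + 3*s + 6)Y = 3/s + (-4*s - 12).
Solve for Y(s) and write it as one ratio of polynomials.

Y(s) = (-4*s^2 - 12*s + 3)/(s^3 + 3*s^2 + 6*s)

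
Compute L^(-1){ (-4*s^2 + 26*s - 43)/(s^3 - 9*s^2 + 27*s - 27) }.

-t^2*exp(3*t)/2 + 2*t*exp(3*t) - 4*exp(3*t)

Factor the denominator: s^3 - 9*s^2 + 27*s - 27 = (s - 3)^3.
Partial fraction decomposition gives [-4/(s - 3)] + [2/(s - 3)^2] + [-1/(s - 3)^3].
Invert each term: -4/(s - 3) ↔ -4e^(3t); 2/(s - 3)^2 ↔ 2t·e^(3t); -1/(s - 3)^3 ↔ (-1/2)t^2·e^(3t).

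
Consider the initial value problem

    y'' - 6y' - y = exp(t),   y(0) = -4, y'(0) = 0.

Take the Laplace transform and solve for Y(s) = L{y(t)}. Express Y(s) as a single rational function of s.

Y(s) = (-4*s^2 + 28*s - 23)/(s^3 - 7*s^2 + 5*s + 1)

Take the Laplace transform of both sides.
The derivative rules (L{y''} = s^2 Y - s·y(0) - y'(0) and L{y'} = sY - y(0), with y(0) = -4, y'(0) = 0) turn the left side into (s^2 - 6*s - 1)Y - (-4*s + 24).
The right side is L{exp(t)} = 1/(s - 1).
So (s^2 - 6*s - 1)Y = 1/(s - 1) + (-4*s + 24).
Divide through and combine into a single rational function.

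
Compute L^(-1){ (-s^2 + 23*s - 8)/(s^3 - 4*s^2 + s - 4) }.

Factor the denominator: s^3 - 4*s^2 + s - 4 = (s - 4)*(s^2 + 1).
Partial fraction decomposition gives [4/(s - 4)] + [-5*s/(s^2 + 1)] + [3/(s^2 + 1)].
Invert each term: 4/(s - 4) ↔ 4e^(4t); -5·s/(s^2 + 1) ↔ -5cos(t); 3·1/(s^2 + 1) ↔ 3sin(t).

4*exp(4*t) + 3*sin(t) - 5*cos(t)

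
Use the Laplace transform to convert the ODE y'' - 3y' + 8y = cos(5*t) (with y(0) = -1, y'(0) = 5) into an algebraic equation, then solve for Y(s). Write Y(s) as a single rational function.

Y(s) = (-s^3 + 8*s^2 - 24*s + 200)/(s^4 - 3*s^3 + 33*s^2 - 75*s + 200)

Transform both sides with L{·}.
The derivative rules (L{y''} = s^2 Y - s·y(0) - y'(0) and L{y'} = sY - y(0), with y(0) = -1, y'(0) = 5) turn the left side into (s^2 - 3*s + 8)Y - (-s + 8).
The right side is L{cos(5*t)} = s/(s^2 + 25).
So (s^2 - 3*s + 8)Y = s/(s^2 + 25) + (-s + 8).
Solve for Y(s) and write it as one ratio of polynomials.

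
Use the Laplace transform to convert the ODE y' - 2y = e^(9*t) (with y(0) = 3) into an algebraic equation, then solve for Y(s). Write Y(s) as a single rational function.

Y(s) = (3*s - 26)/(s^2 - 11*s + 18)

Apply the Laplace transform to the equation.
With L{y'} = sY - y(0) = sY - 3: the LHS transforms to (s - 2)Y - (3).
The right side is L{e^(9*t)} = 1/(s - 9).
So (s - 2)Y = 1/(s - 9) + (3).
Divide through and combine into a single rational function.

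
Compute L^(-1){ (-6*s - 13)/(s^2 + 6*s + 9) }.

Factor the denominator: s^2 + 6*s + 9 = (s + 3)^2.
Partial fraction decomposition gives [-6/(s + 3)] + [5/(s + 3)^2].
Invert each term: -6/(s + 3) ↔ -6e^(-3t); 5/(s + 3)^2 ↔ 5t·e^(-3t).

5*t*exp(-3*t) - 6*exp(-3*t)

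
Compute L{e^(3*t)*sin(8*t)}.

8/((s - 3)^2 + 64)

L{sin(8t)} = 8/(s^2 + 64).
By the first shifting theorem, multiplying by e^(3t) replaces s with s - 3.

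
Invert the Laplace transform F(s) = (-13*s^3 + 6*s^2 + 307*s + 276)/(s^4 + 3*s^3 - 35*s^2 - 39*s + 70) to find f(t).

Factor the denominator: s^4 + 3*s^3 - 35*s^2 - 39*s + 70 = (s - 5)*(s - 1)*(s + 2)*(s + 7).
Partial fraction decomposition gives [-6/(s + 7)] + [1/(s - 5)] + [-6/(s - 1)] + [-2/(s + 2)].
Invert each term: -6/(s + 7) ↔ -6e^(-7t); 1/(s - 5) ↔ e^(5t); -6/(s - 1) ↔ -6e^(t); -2/(s + 2) ↔ -2e^(-2t).

f(t) = exp(5*t) - 6*exp(t) - 2*exp(-2*t) - 6*exp(-7*t)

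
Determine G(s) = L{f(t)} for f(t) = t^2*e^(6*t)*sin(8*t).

G(s) = 16*(3*s^2 - 36*s + 44)/(s^2 - 12*s + 100)^3

L{sin(8t)} = 8/(s^2 + 64).
Multiplying by e^(6t) shifts s → s - 6, so L{e^(6*t)*sin(8*t)} = 8/((s - 6)^2 + 64).
Then apply L{t^2·g(t)} = (-1)^2 d^2/ds^2[H(s)] with H(s) = 8/((s - 6)^2 + 64):
differentiating 2 times and applying the sign gives 16*(3*s^2 - 36*s + 44)/(s^2 - 12*s + 100)^3.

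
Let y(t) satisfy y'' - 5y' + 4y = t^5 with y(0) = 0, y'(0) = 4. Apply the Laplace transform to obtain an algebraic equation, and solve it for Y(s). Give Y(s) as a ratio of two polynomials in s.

Take the Laplace transform of both sides.
The derivative rules (L{y''} = s^2 Y - s·y(0) - y'(0) and L{y'} = sY - y(0), with y(0) = 0, y'(0) = 4) turn the left side into (s^2 - 5*s + 4)Y - (4).
The right side is L{t^5} = 120/s^6.
So (s^2 - 5*s + 4)Y = 120/s^6 + (4).
Isolate Y and clear denominators.

Y(s) = (4*s^6 + 120)/(s^8 - 5*s^7 + 4*s^6)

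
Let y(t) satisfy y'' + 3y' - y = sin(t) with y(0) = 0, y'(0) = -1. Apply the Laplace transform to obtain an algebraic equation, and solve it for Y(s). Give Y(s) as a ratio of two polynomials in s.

Y(s) = -s^2/(s^4 + 3*s^3 + 3*s - 1)

Transform both sides with L{·}.
The derivative rules (L{y''} = s^2 Y - s·y(0) - y'(0) and L{y'} = sY - y(0), with y(0) = 0, y'(0) = -1) turn the left side into (s^2 + 3*s - 1)Y - (-1).
The right side is L{sin(t)} = 1/(s^2 + 1).
So (s^2 + 3*s - 1)Y = 1/(s^2 + 1) + (-1).
Isolate Y and clear denominators.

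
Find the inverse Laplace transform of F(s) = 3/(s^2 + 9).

sin(3*t)

Since L{sin(3t)} = 3/(s^2 + 9), the inverse is sin(3*t).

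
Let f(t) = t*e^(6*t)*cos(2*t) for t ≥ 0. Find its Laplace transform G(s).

L{cos(2t)} = s/(s^2 + 4).
Multiplying by e^(6t) shifts s → s - 6, so L{e^(6*t)*cos(2*t)} = (s - 6)/((s - 6)^2 + 4).
Then apply L{t·g(t)} = -d/ds[H(s)] with H(s) = (s - 6)/((s - 6)^2 + 4):
differentiating 1 time and applying the sign gives (s - 8)*(s - 4)/(s^2 - 12*s + 40)^2.

G(s) = (s - 8)*(s - 4)/(s^2 - 12*s + 40)^2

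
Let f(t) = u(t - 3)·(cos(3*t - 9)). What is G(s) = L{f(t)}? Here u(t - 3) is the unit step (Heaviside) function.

By the second shifting theorem, L{u(t - c)·g(t - c)} = e^(-cs)·H(s) with c = 3 and H(s) = L{g(t)}.
L{cos(3t)} = s/(s^2 + 9).

G(s) = s*exp(-3*s)/(s^2 + 9)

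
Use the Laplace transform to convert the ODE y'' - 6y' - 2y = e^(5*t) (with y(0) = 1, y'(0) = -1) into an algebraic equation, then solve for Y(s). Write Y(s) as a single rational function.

Take the Laplace transform of both sides.
The derivative rules (L{y''} = s^2 Y - s·y(0) - y'(0) and L{y'} = sY - y(0), with y(0) = 1, y'(0) = -1) turn the left side into (s^2 - 6*s - 2)Y - (s - 7).
The right side is L{e^(5*t)} = 1/(s - 5).
So (s^2 - 6*s - 2)Y = 1/(s - 5) + (s - 7).
Divide through and combine into a single rational function.

Y(s) = (s^2 - 12*s + 36)/(s^3 - 11*s^2 + 28*s + 10)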